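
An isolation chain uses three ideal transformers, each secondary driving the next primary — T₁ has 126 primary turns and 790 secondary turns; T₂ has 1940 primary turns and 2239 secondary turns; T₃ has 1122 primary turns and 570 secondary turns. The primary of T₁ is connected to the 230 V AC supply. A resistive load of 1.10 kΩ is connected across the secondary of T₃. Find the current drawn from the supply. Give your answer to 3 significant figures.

I_supply ≈ 2.83 A

After T₁: V = 230.00 × 790/126 = 1442.1 V.
After T₂: V = 1442.1 × 2239/1940 = 1664.3 V.
After T₃: V = 1664.3 × 570/1122 = 845.51 V.
I_load = 845.51/1100 = 0.76865 A, so P_out = 845.51 × 0.76865 = 649.90 W.
All ideal ⇒ P_in = P_out, so I_supply = 649.90/230 = 2.83 A.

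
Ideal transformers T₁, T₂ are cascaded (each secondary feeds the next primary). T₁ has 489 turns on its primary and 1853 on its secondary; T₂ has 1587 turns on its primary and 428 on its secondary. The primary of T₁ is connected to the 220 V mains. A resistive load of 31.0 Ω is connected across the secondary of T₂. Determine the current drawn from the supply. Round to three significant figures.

After T₁: V = 220.00 × 1853/489 = 833.66 V.
After T₂: V = 833.66 × 428/1587 = 224.83 V.
I_load = 224.83/31.0 = 7.2526 A, so P_out = 224.83 × 7.2526 = 1630.6 W.
All ideal ⇒ P_in = P_out, so I_supply = 1630.6/220 = 7.41 A.

I_supply ≈ 7.41 A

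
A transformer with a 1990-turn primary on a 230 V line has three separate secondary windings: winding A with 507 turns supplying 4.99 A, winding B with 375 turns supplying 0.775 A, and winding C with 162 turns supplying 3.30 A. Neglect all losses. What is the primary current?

I_p ≈ 1.69 A

V_A = 230 × 507/1990 = 58.598 V; V_B = 230 × 375/1990 = 43.342 V; V_C = 230 × 162/1990 = 18.724 V.
P_out = V_A I_A + V_B I_B + V_C I_C = 58.598×4.99 + 43.342×0.775 + 18.724×3.30 = 292.40 + 33.590 + 61.788 = 387.78 W.
Ideal ⇒ P_in = P_out, so I_p = P_out/V_p = 387.78/230 = 1.69 A.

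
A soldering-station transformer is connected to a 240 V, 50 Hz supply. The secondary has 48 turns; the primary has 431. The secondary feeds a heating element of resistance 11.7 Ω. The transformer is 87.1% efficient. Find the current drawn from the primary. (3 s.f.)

V_s = 240 × 48/431 = 26.729 V.
I_s = V_s/R = 26.729/11.7 = 2.2845 A.
P_out = V_s I_s = 26.729 × 2.2845 = 61.061 W.
P_in = P_out/η = 61.061/0.871 = 70.105 W.
I_p = P_in/V_p = 70.105/240 = 0.292 A.

I_p ≈ 0.292 A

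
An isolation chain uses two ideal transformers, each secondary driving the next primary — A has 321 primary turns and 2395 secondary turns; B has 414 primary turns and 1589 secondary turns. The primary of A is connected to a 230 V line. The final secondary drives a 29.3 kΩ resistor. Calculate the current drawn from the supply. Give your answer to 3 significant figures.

Secondary of A: V = 230.00 × 2395/321 = 1716.0 V.
Secondary of B: V = 1716.0 × 1589/414 = 6586.5 V.
I_load = 6586.5/29300 = 0.22479 A, so P_out = 6586.5 × 0.22479 = 1480.6 W.
All ideal ⇒ P_in = P_out, so I_supply = 1480.6/230 = 6.44 A.

I_supply ≈ 6.44 A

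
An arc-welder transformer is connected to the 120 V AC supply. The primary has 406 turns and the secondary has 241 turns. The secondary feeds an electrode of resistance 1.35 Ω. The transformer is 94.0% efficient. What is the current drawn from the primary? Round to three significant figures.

V_s = 120 × 241/406 = 71.232 V.
I_s = V_s/R = 71.232/1.35 = 52.764 A.
P_out = V_s I_s = 71.232 × 52.764 = 3758.5 W.
P_in = P_out/η = 3758.5/0.940 = 3998.4 W.
I_p = P_in/V_p = 3998.4/120 = 33.3 A.

I_p ≈ 33.3 A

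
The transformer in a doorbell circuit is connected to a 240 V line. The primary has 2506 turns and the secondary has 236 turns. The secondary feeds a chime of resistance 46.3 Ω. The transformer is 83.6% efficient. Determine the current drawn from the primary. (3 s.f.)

V_s = 240 × 236/2506 = 22.602 V.
I_s = V_s/R = 22.602/46.3 = 0.48816 A.
P_out = V_s I_s = 22.602 × 0.48816 = 11.033 W.
P_in = P_out/η = 11.033/0.836 = 13.198 W.
I_p = P_in/V_p = 13.198/240 = 0.0550 A.

I_p ≈ 0.0550 A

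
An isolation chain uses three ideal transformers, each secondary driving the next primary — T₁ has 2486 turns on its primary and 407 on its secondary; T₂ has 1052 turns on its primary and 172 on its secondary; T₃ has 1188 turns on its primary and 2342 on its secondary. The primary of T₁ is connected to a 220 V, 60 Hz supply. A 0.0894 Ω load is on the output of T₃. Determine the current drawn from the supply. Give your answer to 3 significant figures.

I_supply ≈ 6.85 A

Secondary of T₁: V = 220.00 × 407/2486 = 36.018 V.
Secondary of T₂: V = 36.018 × 172/1052 = 5.8888 V.
Secondary of T₃: V = 5.8888 × 2342/1188 = 11.609 V.
I_load = 11.609/0.0894 = 129.86 A, so P_out = 11.609 × 129.86 = 1507.5 W.
All ideal ⇒ P_in = P_out, so I_supply = 1507.5/220 = 6.85 A.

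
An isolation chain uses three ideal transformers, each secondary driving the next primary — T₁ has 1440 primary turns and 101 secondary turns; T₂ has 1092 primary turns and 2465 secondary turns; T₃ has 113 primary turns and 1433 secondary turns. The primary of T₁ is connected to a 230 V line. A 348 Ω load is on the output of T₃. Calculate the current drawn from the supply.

After T₁: V = 230.00 × 101/1440 = 16.132 V.
After T₂: V = 16.132 × 2465/1092 = 36.415 V.
After T₃: V = 36.415 × 1433/113 = 461.79 V.
I_load = 461.79/348 = 1.3270 A, so P_out = 461.79 × 1.3270 = 612.80 W.
All ideal ⇒ P_in = P_out, so I_supply = 612.80/230 = 2.66 A.

I_supply ≈ 2.66 A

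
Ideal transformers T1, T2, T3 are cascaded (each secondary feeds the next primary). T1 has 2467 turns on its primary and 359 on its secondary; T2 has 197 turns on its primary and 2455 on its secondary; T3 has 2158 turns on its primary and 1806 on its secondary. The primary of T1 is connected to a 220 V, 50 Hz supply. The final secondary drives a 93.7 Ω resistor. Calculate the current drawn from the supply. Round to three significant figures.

I_supply ≈ 5.41 A

After T1: V = 220.00 × 359/2467 = 32.015 V.
After T2: V = 32.015 × 2455/197 = 398.96 V.
After T3: V = 398.96 × 1806/2158 = 333.89 V.
I_load = 333.89/93.7 = 3.5634 A, so P_out = 333.89 × 3.5634 = 1189.8 W.
All ideal ⇒ P_in = P_out, so I_supply = 1189.8/220 = 5.41 A.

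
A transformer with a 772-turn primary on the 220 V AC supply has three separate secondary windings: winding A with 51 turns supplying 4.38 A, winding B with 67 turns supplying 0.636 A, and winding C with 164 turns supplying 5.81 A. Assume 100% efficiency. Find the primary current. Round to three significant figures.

V_A = 220 × 51/772 = 14.534 V; V_B = 220 × 67/772 = 19.093 V; V_C = 220 × 164/772 = 46.736 V.
P_out = V_A I_A + V_B I_B + V_C I_C = 14.534×4.38 + 19.093×0.636 + 46.736×5.81 = 63.658 + 12.143 + 271.53 = 347.34 W.
Ideal ⇒ P_in = P_out, so I_p = P_out/V_p = 347.34/220 = 1.58 A.

I_p ≈ 1.58 A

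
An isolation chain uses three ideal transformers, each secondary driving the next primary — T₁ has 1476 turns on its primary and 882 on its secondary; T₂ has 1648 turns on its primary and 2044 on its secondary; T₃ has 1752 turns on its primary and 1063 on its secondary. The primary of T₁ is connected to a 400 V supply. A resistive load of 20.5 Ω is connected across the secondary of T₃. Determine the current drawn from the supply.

After T₁: V = 400.00 × 882/1476 = 239.02 V.
After T₂: V = 239.02 × 2044/1648 = 296.46 V.
After T₃: V = 296.46 × 1063/1752 = 179.87 V.
I_load = 179.87/20.5 = 8.7743 A, so P_out = 179.87 × 8.7743 = 1578.3 W.
All ideal ⇒ P_in = P_out, so I_supply = 1578.3/400 = 3.95 A.

I_supply ≈ 3.95 A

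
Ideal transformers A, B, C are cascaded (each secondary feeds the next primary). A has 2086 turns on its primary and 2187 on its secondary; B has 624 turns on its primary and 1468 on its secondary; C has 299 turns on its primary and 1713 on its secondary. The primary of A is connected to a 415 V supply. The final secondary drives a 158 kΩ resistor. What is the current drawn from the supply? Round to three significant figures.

I_supply ≈ 0.524 A

Secondary of A: V = 415.00 × 2187/2086 = 435.09 V.
Secondary of B: V = 435.09 × 1468/624 = 1023.6 V.
Secondary of C: V = 1023.6 × 1713/299 = 5864.2 V.
I_load = 5864.2/158000 = 0.037115 A, so P_out = 5864.2 × 0.037115 = 217.65 W.
All ideal ⇒ P_in = P_out, so I_supply = 217.65/415 = 0.524 A.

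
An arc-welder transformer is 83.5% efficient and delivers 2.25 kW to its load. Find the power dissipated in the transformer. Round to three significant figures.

P_in = P_out/η = 2250/0.835 = 2694.61 W.
P_loss = P_in − P_out = 2694.61 − 2250 = 445 W.

P_loss ≈ 445 W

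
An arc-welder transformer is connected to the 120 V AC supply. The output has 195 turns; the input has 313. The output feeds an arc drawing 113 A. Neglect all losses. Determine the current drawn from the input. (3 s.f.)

I_in ≈ 70.4 A

For an ideal transformer I_in N_in = I_out N_out, so I_in = 113 × 195/313 = 70.4 A.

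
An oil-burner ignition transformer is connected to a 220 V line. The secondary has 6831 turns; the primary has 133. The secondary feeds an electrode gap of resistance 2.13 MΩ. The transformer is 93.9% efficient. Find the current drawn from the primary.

V_s = 220 × 6831/133 = 11299 V.
I_s = V_s/R = 11299/(2.13×10^6) = 0.0053049 A.
P_out = V_s I_s = 11299 × 0.0053049 = 59.942 W.
P_in = P_out/η = 59.942/0.939 = 63.836 W.
I_p = P_in/V_p = 63.836/220 = 0.290 A.

I_p ≈ 0.290 A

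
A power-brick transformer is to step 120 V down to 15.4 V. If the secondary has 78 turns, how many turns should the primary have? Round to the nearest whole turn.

N_p = 608 turns

N_p/N_s = V_p/V_s, so N_p = 78 × 120/15.4 = 607.8 ≈ 608 turns.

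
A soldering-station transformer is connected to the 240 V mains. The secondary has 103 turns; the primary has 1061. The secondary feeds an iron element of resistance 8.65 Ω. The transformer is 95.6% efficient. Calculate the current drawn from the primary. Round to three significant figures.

V_s = 240 × 103/1061 = 23.299 V.
I_s = V_s/R = 23.299/8.65 = 2.6935 A.
P_out = V_s I_s = 23.299 × 2.6935 = 62.755 W.
P_in = P_out/η = 62.755/0.956 = 65.644 W.
I_p = P_in/V_p = 65.644/240 = 0.274 A.

I_p ≈ 0.274 A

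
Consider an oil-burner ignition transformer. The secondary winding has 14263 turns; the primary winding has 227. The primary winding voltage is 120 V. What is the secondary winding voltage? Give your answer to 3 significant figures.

V_s/V_p = N_s/N_p, so V_s = 120 × 14263/227 = 7540 V.

V_s ≈ 7540 V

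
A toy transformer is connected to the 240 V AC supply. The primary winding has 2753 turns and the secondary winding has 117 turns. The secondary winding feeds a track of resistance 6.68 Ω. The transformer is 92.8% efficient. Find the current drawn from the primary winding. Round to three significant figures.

V_s = 240 × 117/2753 = 10.200 V.
I_s = V_s/R = 10.200/6.68 = 1.5269 A.
P_out = V_s I_s = 10.200 × 1.5269 = 15.574 W.
P_in = P_out/η = 15.574/0.928 = 16.783 W.
I_p = P_in/V_p = 16.783/240 = 0.0699 A.

I_p ≈ 0.0699 A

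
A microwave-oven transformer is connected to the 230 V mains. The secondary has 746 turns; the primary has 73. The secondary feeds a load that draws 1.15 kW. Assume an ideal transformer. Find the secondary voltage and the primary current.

V_s ≈ 2350 V, I_p ≈ 5.00 A

V_s = V_p × N_s/N_p = 230 × 746/73 = 2350.4 V.
I_s = P/V_s = 1150/2350.4 = 0.48928 A.
I_p = I_s × N_s/N_p = 0.48928 × 746/73 = 5.00 A.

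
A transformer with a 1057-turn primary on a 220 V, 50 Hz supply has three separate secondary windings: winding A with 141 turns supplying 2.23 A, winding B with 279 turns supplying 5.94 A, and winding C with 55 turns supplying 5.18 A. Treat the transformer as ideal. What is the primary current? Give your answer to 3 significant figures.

I_p ≈ 2.13 A

V_A = 220 × 141/1057 = 29.347 V; V_B = 220 × 279/1057 = 58.070 V; V_C = 220 × 55/1057 = 11.447 V.
P_out = V_A I_A + V_B I_B + V_C I_C = 29.347×2.23 + 58.070×5.94 + 11.447×5.18 = 65.444 + 344.94 + 59.298 = 469.68 W.
Ideal ⇒ P_in = P_out, so I_p = P_out/V_p = 469.68/220 = 2.13 A.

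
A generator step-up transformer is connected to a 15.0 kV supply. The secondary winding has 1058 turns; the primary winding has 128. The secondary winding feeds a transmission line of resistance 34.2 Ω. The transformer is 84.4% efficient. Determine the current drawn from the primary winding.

I_p ≈ 35500 A

V_s = 15000 × 1058/128 = 123980 V.
I_s = V_s/R = 123980/34.2 = 3625.3 A.
P_out = V_s I_s = 123980 × 3625.3 = 4.4948×10^8 W.
P_in = P_out/η = 4.4948×10^8/0.844 = 5.3256×10^8 W.
I_p = P_in/V_p = 5.3256×10^8/15000 = 35500 A.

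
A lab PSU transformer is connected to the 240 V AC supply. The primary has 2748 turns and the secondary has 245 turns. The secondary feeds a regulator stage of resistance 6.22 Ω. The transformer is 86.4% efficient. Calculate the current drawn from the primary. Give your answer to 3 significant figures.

I_p ≈ 0.355 A

V_s = 240 × 245/2748 = 21.397 V.
I_s = V_s/R = 21.397/6.22 = 3.4401 A.
P_out = V_s I_s = 21.397 × 3.4401 = 73.609 W.
P_in = P_out/η = 73.609/0.864 = 85.196 W.
I_p = P_in/V_p = 85.196/240 = 0.355 A.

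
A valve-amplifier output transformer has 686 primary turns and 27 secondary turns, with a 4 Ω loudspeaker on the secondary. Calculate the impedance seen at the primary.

Z_p ≈ 2580 Ω

Z_p = (N_p/N_s)² × Z_s = (686/27)² × 4 = 2580 Ω.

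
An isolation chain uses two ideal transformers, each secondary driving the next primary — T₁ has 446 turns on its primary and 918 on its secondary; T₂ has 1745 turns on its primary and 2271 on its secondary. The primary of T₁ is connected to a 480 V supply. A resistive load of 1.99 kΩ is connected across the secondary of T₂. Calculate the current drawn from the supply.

I_supply ≈ 1.73 A

After T₁: V = 480.00 × 918/446 = 987.98 V.
After T₂: V = 987.98 × 2271/1745 = 1285.8 V.
I_load = 1285.8/1990 = 0.64613 A, so P_out = 1285.8 × 0.64613 = 830.78 W.
All ideal ⇒ P_in = P_out, so I_supply = 830.78/480 = 1.73 A.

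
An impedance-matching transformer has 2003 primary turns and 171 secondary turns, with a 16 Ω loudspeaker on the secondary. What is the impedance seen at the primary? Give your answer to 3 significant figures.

Z_p = (N_p/N_s)² × Z_s = (2003/171)² × 16 = 2200 Ω.

Z_p ≈ 2200 Ω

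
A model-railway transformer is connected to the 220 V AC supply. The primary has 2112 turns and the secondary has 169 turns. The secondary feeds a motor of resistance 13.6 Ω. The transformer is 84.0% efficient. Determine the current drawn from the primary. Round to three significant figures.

I_p ≈ 0.123 A

V_s = 220 × 169/2112 = 17.604 V.
I_s = V_s/R = 17.604/13.6 = 1.2944 A.
P_out = V_s I_s = 17.604 × 1.2944 = 22.787 W.
P_in = P_out/η = 22.787/0.840 = 27.128 W.
I_p = P_in/V_p = 27.128/220 = 0.123 A.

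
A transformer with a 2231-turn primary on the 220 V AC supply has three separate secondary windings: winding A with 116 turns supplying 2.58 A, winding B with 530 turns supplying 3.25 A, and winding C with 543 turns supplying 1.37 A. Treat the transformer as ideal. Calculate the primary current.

V_A = 220 × 116/2231 = 11.439 V; V_B = 220 × 530/2231 = 52.264 V; V_C = 220 × 543/2231 = 53.545 V.
P_out = V_A I_A + V_B I_B + V_C I_C = 11.439×2.58 + 52.264×3.25 + 53.545×1.37 = 29.512 + 169.86 + 73.357 = 272.73 W.
Ideal ⇒ P_in = P_out, so I_p = P_out/V_p = 272.73/220 = 1.24 A.

I_p ≈ 1.24 A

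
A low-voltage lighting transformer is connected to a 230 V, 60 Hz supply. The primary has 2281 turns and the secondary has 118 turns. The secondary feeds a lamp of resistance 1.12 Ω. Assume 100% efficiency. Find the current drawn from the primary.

I_p ≈ 0.550 A

V_s = V_p × N_s/N_p = 230 × 118/2281 = 11.898 V.
I_s = V_s/R = 11.898/1.12 = 10.623 A.
For an ideal transformer I_p N_p = I_s N_s, so I_p = 10.623 × 118/2281 = 0.550 A.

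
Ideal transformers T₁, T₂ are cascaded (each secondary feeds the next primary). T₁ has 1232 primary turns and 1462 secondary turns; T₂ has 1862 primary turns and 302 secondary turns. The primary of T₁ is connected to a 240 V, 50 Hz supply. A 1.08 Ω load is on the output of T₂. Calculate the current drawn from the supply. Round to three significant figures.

I_supply ≈ 8.23 A

Secondary of T₁: V = 240.00 × 1462/1232 = 284.81 V.
Secondary of T₂: V = 284.81 × 302/1862 = 46.193 V.
I_load = 46.193/1.08 = 42.771 A, so P_out = 46.193 × 42.771 = 1975.7 W.
All ideal ⇒ P_in = P_out, so I_supply = 1975.7/240 = 8.23 A.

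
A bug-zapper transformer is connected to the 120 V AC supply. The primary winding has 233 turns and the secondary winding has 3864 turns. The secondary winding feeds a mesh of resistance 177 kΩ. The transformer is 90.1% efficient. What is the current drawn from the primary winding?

V_s = 120 × 3864/233 = 1990.0 V.
I_s = V_s/R = 1990.0/177000 = 0.011243 A.
P_out = V_s I_s = 1990.0 × 0.011243 = 22.374 W.
P_in = P_out/η = 22.374/0.901 = 24.833 W.
I_p = P_in/V_p = 24.833/120 = 0.207 A.

I_p ≈ 0.207 A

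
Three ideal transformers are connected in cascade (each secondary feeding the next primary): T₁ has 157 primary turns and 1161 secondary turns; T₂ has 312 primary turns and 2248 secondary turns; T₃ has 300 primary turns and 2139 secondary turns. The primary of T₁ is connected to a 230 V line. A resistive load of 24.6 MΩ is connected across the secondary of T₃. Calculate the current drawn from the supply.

I_supply ≈ 1.35 A

Secondary of T₁: V = 230.00 × 1161/157 = 1700.8 V.
Secondary of T₂: V = 1700.8 × 2248/312 = 12255 V.
Secondary of T₃: V = 12255 × 2139/300 = 87376 V.
I_load = 87376/(2.46×10^7) = 0.0035519 A, so P_out = 87376 × 0.0035519 = 310.35 W.
All ideal ⇒ P_in = P_out, so I_supply = 310.35/230 = 1.35 A.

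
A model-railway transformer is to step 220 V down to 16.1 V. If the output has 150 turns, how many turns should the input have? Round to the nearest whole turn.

N_in/N_out = V_in/V_out, so N_in = 150 × 220/16.1 = 2049.7 ≈ 2050 turns.

N_in = 2050 turns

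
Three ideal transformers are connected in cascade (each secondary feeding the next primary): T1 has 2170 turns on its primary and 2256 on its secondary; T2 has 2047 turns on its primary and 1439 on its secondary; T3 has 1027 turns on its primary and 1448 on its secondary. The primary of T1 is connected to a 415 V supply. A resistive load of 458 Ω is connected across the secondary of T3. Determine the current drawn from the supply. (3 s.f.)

I_supply ≈ 0.962 A

Secondary of T1: V = 415.00 × 2256/2170 = 431.45 V.
Secondary of T2: V = 431.45 × 1439/2047 = 303.30 V.
Secondary of T3: V = 303.30 × 1448/1027 = 427.63 V.
I_load = 427.63/458 = 0.93369 A, so P_out = 427.63 × 0.93369 = 399.27 W.
All ideal ⇒ P_in = P_out, so I_supply = 399.27/415 = 0.962 A.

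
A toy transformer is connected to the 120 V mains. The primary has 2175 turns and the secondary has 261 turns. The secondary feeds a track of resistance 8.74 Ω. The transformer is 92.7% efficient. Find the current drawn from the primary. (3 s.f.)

I_p ≈ 0.213 A

V_s = 120 × 261/2175 = 14.400 V.
I_s = V_s/R = 14.400/8.74 = 1.6476 A.
P_out = V_s I_s = 14.400 × 1.6476 = 23.725 W.
P_in = P_out/η = 23.725/0.927 = 25.594 W.
I_p = P_in/V_p = 25.594/120 = 0.213 A.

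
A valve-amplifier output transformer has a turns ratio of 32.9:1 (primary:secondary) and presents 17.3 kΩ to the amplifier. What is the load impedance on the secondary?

Z_s = Z_p/(N_p/N_s)² = 17300/32.9² = 16.0 Ω.

Z_s ≈ 16.0 Ω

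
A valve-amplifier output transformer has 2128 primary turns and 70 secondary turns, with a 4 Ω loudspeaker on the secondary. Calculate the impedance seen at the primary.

Z_p = (N_p/N_s)² × Z_s = (2128/70)² × 4 = 3700 Ω.

Z_p ≈ 3700 Ω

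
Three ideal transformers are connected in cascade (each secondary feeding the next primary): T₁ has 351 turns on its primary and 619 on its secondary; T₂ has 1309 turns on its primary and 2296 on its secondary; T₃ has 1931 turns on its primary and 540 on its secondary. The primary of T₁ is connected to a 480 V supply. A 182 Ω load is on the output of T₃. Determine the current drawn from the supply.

I_supply ≈ 1.97 A

Secondary of T₁: V = 480.00 × 619/351 = 846.50 V.
Secondary of T₂: V = 846.50 × 2296/1309 = 1484.8 V.
Secondary of T₃: V = 1484.8 × 540/1931 = 415.21 V.
I_load = 415.21/182 = 2.2814 A, so P_out = 415.21 × 2.2814 = 947.25 W.
All ideal ⇒ P_in = P_out, so I_supply = 947.25/480 = 1.97 A.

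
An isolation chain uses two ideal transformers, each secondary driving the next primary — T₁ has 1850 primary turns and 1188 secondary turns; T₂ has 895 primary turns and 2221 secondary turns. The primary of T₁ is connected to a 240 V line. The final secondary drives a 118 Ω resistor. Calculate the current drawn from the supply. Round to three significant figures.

I_supply ≈ 5.16 A

After T₁: V = 240.00 × 1188/1850 = 154.12 V.
After T₂: V = 154.12 × 2221/895 = 382.46 V.
I_load = 382.46/118 = 3.2412 A, so P_out = 382.46 × 3.2412 = 1239.6 W.
All ideal ⇒ P_in = P_out, so I_supply = 1239.6/240 = 5.16 A.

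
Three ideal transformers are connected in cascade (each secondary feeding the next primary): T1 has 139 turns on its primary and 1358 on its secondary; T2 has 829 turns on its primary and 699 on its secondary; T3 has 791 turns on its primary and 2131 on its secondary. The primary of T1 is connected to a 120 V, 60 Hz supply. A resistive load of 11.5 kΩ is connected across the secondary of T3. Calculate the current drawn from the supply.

After T1: V = 120.00 × 1358/139 = 1172.4 V.
After T2: V = 1172.4 × 699/829 = 988.53 V.
After T3: V = 988.53 × 2131/791 = 2663.2 V.
I_load = 2663.2/11500 = 0.23158 A, so P_out = 2663.2 × 0.23158 = 616.73 W.
All ideal ⇒ P_in = P_out, so I_supply = 616.73/120 = 5.14 A.

I_supply ≈ 5.14 A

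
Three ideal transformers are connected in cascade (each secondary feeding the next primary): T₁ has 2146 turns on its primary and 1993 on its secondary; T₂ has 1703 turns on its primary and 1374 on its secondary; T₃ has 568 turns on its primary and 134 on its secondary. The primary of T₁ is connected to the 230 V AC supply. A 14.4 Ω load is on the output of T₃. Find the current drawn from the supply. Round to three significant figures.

Secondary of T₁: V = 230.00 × 1993/2146 = 213.60 V.
Secondary of T₂: V = 213.60 × 1374/1703 = 172.34 V.
Secondary of T₃: V = 172.34 × 134/568 = 40.657 V.
I_load = 40.657/14.4 = 2.8234 A, so P_out = 40.657 × 2.8234 = 114.79 W.
All ideal ⇒ P_in = P_out, so I_supply = 114.79/230 = 0.499 A.

I_supply ≈ 0.499 A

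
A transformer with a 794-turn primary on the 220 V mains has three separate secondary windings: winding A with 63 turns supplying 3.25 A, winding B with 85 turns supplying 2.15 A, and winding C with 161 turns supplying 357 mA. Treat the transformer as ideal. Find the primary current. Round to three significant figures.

I_p ≈ 0.560 A

V_A = 220 × 63/794 = 17.456 V; V_B = 220 × 85/794 = 23.552 V; V_C = 220 × 161/794 = 44.610 V.
P_out = V_A I_A + V_B I_B + V_C I_C = 17.456×3.25 + 23.552×2.15 + 44.610×0.357 = 56.732 + 50.636 + 15.926 = 123.29 W.
Ideal ⇒ P_in = P_out, so I_p = P_out/V_p = 123.29/220 = 0.560 A.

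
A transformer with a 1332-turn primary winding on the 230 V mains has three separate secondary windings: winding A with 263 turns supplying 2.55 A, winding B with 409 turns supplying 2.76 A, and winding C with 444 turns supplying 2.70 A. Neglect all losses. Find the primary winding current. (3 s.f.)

V_A = 230 × 263/1332 = 45.413 V; V_B = 230 × 409/1332 = 70.623 V; V_C = 230 × 444/1332 = 76.667 V.
P_out = V_A I_A + V_B I_B + V_C I_C = 45.413×2.55 + 70.623×2.76 + 76.667×2.70 = 115.80 + 194.92 + 207.00 = 517.72 W.
Ideal ⇒ P_in = P_out, so I_p = P_out/V_p = 517.72/230 = 2.25 A.

I_p ≈ 2.25 A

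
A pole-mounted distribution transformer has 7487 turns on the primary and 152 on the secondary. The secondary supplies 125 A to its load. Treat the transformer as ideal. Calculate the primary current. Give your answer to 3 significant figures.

I_p ≈ 2.54 A

For an ideal transformer I_p/I_s = N_s/N_p, so I_p = 125 × 152/7487 = 2.54 A.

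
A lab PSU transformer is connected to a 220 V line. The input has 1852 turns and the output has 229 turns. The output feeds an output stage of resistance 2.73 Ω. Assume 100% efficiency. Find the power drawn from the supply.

V_out = V_in × N_out/N_in = 220 × 229/1852 = 27.203 V.
I_out = V_out/R = 27.203/2.73 = 9.9645 A.
I_in = I_out × N_out/N_in = 9.9645 × 229/1852 = 1.2321 A.
P = V_in I_in = 220 × 1.2321 = 271 W.

P ≈ 271 W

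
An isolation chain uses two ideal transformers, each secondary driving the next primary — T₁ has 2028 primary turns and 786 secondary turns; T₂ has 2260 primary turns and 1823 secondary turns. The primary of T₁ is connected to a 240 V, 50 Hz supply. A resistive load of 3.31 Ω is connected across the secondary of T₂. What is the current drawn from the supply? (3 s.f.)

I_supply ≈ 7.09 A

After T₁: V = 240.00 × 786/2028 = 93.018 V.
After T₂: V = 93.018 × 1823/2260 = 75.032 V.
I_load = 75.032/3.31 = 22.668 A, so P_out = 75.032 × 22.668 = 1700.8 W.
All ideal ⇒ P_in = P_out, so I_supply = 1700.8/240 = 7.09 A.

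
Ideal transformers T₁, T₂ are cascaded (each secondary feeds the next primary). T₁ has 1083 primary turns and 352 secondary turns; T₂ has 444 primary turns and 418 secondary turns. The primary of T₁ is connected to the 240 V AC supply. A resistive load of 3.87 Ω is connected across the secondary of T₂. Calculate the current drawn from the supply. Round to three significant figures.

After T₁: V = 240.00 × 352/1083 = 78.006 V.
After T₂: V = 78.006 × 418/444 = 73.438 V.
I_load = 73.438/3.87 = 18.976 A, so P_out = 73.438 × 18.976 = 1393.6 W.
All ideal ⇒ P_in = P_out, so I_supply = 1393.6/240 = 5.81 A.

I_supply ≈ 5.81 A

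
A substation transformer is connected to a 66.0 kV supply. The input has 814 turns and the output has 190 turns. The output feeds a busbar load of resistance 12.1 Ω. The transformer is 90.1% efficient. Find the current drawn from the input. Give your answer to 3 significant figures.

I_in ≈ 330 A

V_out = 66000 × 190/814 = 15405 V.
I_out = V_out/R = 15405/12.1 = 1273.2 A.
P_out = V_out I_out = 15405 × 1273.2 = 1.9614×10^7 W.
P_in = P_out/η = 1.9614×10^7/0.901 = 2.1769×10^7 W.
I_in = P_in/V_in = 2.1769×10^7/66000 = 330 A.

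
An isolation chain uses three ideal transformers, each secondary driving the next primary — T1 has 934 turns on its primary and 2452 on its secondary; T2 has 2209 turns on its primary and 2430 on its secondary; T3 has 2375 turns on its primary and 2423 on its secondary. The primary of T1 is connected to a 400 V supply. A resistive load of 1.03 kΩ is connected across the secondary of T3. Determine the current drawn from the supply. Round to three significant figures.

Secondary of T1: V = 400.00 × 2452/934 = 1050.1 V.
Secondary of T2: V = 1050.1 × 2430/2209 = 1155.2 V.
Secondary of T3: V = 1155.2 × 2423/2375 = 1178.5 V.
I_load = 1178.5/1030 = 1.1442 A, so P_out = 1178.5 × 1.1442 = 1348.4 W.
All ideal ⇒ P_in = P_out, so I_supply = 1348.4/400 = 3.37 A.

I_supply ≈ 3.37 A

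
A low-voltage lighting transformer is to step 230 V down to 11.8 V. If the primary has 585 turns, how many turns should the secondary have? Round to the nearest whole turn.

N_s = 30 turns

N_s/N_p = V_s/V_p, so N_s = 585 × 11.8/230 = 30.0 ≈ 30 turns.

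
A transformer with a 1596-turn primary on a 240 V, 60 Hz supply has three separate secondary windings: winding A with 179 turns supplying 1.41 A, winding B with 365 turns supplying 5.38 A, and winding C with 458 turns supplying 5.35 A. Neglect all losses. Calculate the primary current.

V_A = 240 × 179/1596 = 26.917 V; V_B = 240 × 365/1596 = 54.887 V; V_C = 240 × 458/1596 = 68.872 V.
P_out = V_A I_A + V_B I_B + V_C I_C = 26.917×1.41 + 54.887×5.38 + 68.872×5.35 = 37.953 + 295.29 + 368.47 = 701.71 W.
Ideal ⇒ P_in = P_out, so I_p = P_out/V_p = 701.71/240 = 2.92 A.

I_p ≈ 2.92 A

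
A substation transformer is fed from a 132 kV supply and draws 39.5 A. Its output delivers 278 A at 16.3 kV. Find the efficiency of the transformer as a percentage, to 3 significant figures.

η ≈ 86.9%

P_in = 132000 × 39.5 = 5.21400×10^6 W.
P_out = 16300 × 278 = 4.53140×10^6 W.
η = P_out/P_in = 4.53140×10^6/(5.21400×10^6) = 0.869.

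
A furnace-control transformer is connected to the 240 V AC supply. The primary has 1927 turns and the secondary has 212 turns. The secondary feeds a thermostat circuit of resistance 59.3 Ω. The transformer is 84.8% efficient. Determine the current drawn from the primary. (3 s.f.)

I_p ≈ 0.0578 A

V_s = 240 × 212/1927 = 26.404 V.
I_s = V_s/R = 26.404/59.3 = 0.44526 A.
P_out = V_s I_s = 26.404 × 0.44526 = 11.756 W.
P_in = P_out/η = 11.756/0.848 = 13.864 W.
I_p = P_in/V_p = 13.864/240 = 0.0578 A.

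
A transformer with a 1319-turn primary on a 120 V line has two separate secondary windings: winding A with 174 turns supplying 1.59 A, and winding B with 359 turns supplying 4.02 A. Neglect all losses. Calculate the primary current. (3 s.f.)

I_p ≈ 1.30 A

V_A = 120 × 174/1319 = 15.830 V; V_B = 120 × 359/1319 = 32.661 V.
P_out = V_A I_A + V_B I_B = 15.830×1.59 + 32.661×4.02 = 25.170 + 131.30 = 156.47 W.
Ideal ⇒ P_in = P_out, so I_p = P_out/V_p = 156.47/120 = 1.30 A.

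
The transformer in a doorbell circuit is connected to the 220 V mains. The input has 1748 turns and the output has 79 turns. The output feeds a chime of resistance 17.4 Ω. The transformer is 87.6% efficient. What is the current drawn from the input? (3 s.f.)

V_out = 220 × 79/1748 = 9.9428 V.
I_out = V_out/R = 9.9428/17.4 = 0.57142 A.
P_out = V_out I_out = 9.9428 × 0.57142 = 5.6816 W.
P_in = P_out/η = 5.6816/0.876 = 6.4858 W.
I_in = P_in/V_in = 6.4858/220 = 0.0295 A.

I_in ≈ 0.0295 A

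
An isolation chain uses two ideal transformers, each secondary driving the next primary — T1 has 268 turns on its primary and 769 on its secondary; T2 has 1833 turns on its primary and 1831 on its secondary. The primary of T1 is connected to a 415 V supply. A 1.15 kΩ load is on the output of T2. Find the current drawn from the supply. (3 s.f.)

I_supply ≈ 2.96 A

After T1: V = 415.00 × 769/268 = 1190.8 V.
After T2: V = 1190.8 × 1831/1833 = 1189.5 V.
I_load = 1189.5/1150 = 1.0344 A, so P_out = 1189.5 × 1.0344 = 1230.4 W.
All ideal ⇒ P_in = P_out, so I_supply = 1230.4/415 = 2.96 A.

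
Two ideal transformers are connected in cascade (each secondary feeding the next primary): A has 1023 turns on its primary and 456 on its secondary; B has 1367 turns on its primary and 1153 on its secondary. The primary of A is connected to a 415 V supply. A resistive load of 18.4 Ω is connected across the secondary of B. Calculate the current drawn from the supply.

I_supply ≈ 3.19 A

Secondary of A: V = 415.00 × 456/1023 = 184.99 V.
Secondary of B: V = 184.99 × 1153/1367 = 156.03 V.
I_load = 156.03/18.4 = 8.4797 A, so P_out = 156.03 × 8.4797 = 1323.1 W.
All ideal ⇒ P_in = P_out, so I_supply = 1323.1/415 = 3.19 A.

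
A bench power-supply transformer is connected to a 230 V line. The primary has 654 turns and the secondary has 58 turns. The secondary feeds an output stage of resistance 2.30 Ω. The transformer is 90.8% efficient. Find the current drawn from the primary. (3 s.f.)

V_s = 230 × 58/654 = 20.398 V.
I_s = V_s/R = 20.398/2.30 = 8.8685 A.
P_out = V_s I_s = 20.398 × 8.8685 = 180.90 W.
P_in = P_out/η = 180.90/0.908 = 199.22 W.
I_p = P_in/V_p = 199.22/230 = 0.866 A.

I_p ≈ 0.866 A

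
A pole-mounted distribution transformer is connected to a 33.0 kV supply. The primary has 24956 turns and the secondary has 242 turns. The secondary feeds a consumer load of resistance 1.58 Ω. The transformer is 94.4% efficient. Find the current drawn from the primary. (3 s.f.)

I_p ≈ 2.08 A

V_s = 33000 × 242/24956 = 320.00 V.
I_s = V_s/R = 320.00/1.58 = 202.53 A.
P_out = V_s I_s = 320.00 × 202.53 = 64811 W.
P_in = P_out/η = 64811/0.944 = 68656 W.
I_p = P_in/V_p = 68656/33000 = 2.08 A.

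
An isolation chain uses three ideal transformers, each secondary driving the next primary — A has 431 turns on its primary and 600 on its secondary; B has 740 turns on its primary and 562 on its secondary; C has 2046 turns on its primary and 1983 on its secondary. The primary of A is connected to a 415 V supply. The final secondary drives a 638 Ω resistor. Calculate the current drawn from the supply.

Secondary of A: V = 415.00 × 600/431 = 577.73 V.
Secondary of B: V = 577.73 × 562/740 = 438.76 V.
Secondary of C: V = 438.76 × 1983/2046 = 425.25 V.
I_load = 425.25/638 = 0.66654 A, so P_out = 425.25 × 0.66654 = 283.44 W.
All ideal ⇒ P_in = P_out, so I_supply = 283.44/415 = 0.683 A.

I_supply ≈ 0.683 A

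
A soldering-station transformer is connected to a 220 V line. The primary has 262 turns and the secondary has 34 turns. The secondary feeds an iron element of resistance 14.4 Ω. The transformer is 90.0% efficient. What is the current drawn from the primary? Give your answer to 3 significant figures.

I_p ≈ 0.286 A

V_s = 220 × 34/262 = 28.550 V.
I_s = V_s/R = 28.550/14.4 = 1.9826 A.
P_out = V_s I_s = 28.550 × 1.9826 = 56.603 W.
P_in = P_out/η = 56.603/0.900 = 62.892 W.
I_p = P_in/V_p = 62.892/220 = 0.286 A.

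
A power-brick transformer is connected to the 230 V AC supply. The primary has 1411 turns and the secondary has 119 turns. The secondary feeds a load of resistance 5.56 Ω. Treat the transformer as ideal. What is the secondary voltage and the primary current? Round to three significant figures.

V_s = V_p × N_s/N_p = 230 × 119/1411 = 19.398 V.
I_s = V_s/R = 19.398/5.56 = 3.4888 A.
I_p = I_s × N_s/N_p = 3.4888 × 119/1411 = 0.294 A.

V_s ≈ 19.4 V, I_p ≈ 0.294 A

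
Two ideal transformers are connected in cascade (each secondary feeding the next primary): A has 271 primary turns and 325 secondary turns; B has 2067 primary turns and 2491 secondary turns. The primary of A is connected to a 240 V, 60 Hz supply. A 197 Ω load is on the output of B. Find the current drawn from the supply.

After A: V = 240.00 × 325/271 = 287.82 V.
After B: V = 287.82 × 2491/2067 = 346.86 V.
I_load = 346.86/197 = 1.7607 A, so P_out = 346.86 × 1.7607 = 610.73 W.
All ideal ⇒ P_in = P_out, so I_supply = 610.73/240 = 2.54 A.

I_supply ≈ 2.54 A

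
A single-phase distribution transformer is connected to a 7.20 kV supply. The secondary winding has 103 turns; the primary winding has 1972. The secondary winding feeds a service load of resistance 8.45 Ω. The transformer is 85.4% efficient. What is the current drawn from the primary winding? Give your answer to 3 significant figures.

V_s = 7200 × 103/1972 = 376.06 V.
I_s = V_s/R = 376.06/8.45 = 44.505 A.
P_out = V_s I_s = 376.06 × 44.505 = 16737 W.
P_in = P_out/η = 16737/0.854 = 19598 W.
I_p = P_in/V_p = 19598/7200 = 2.72 A.

I_p ≈ 2.72 A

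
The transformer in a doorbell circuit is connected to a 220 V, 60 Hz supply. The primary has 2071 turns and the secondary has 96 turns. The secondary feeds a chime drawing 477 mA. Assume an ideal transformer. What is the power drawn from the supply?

P ≈ 4.86 W

I_p = I_s × N_s/N_p = 0.477 × 96/2071 = 0.022111 A.
P = V_p I_p = 220 × 0.022111 = 4.86 W.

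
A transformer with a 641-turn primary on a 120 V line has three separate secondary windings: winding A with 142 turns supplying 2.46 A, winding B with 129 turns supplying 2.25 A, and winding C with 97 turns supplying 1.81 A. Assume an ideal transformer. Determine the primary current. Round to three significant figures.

V_A = 120 × 142/641 = 26.583 V; V_B = 120 × 129/641 = 24.150 V; V_C = 120 × 97/641 = 18.159 V.
P_out = V_A I_A + V_B I_B + V_C I_C = 26.583×2.46 + 24.150×2.25 + 18.159×1.81 = 65.395 + 54.337 + 32.868 = 152.60 W.
Ideal ⇒ P_in = P_out, so I_p = P_out/V_p = 152.60/120 = 1.27 A.

I_p ≈ 1.27 A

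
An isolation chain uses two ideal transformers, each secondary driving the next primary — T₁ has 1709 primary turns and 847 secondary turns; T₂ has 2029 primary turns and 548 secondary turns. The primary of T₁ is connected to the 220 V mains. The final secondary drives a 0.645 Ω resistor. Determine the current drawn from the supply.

I_supply ≈ 6.11 A

After T₁: V = 220.00 × 847/1709 = 109.03 V.
After T₂: V = 109.03 × 548/2029 = 29.448 V.
I_load = 29.448/0.645 = 45.657 A, so P_out = 29.448 × 45.657 = 1344.5 W.
All ideal ⇒ P_in = P_out, so I_supply = 1344.5/220 = 6.11 A.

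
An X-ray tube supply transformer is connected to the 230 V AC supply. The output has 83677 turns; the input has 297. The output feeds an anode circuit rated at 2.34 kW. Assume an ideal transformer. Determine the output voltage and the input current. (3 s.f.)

V_out ≈ 64800 V, I_in ≈ 10.2 A

V_out = V_in × N_out/N_in = 230 × 83677/297 = 64800 V.
I_out = P/V_out = 2340/64800 = 0.036111 A.
I_in = I_out × N_out/N_in = 0.036111 × 83677/297 = 10.2 A.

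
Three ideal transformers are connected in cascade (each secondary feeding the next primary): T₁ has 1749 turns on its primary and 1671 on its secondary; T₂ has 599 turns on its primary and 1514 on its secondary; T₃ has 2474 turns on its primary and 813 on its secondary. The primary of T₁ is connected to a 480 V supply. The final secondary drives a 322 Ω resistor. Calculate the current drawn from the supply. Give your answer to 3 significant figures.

Secondary of T₁: V = 480.00 × 1671/1749 = 458.59 V.
Secondary of T₂: V = 458.59 × 1514/599 = 1159.1 V.
Secondary of T₃: V = 1159.1 × 813/2474 = 380.91 V.
I_load = 380.91/322 = 1.1829 A, so P_out = 380.91 × 1.1829 = 450.59 W.
All ideal ⇒ P_in = P_out, so I_supply = 450.59/480 = 0.939 A.

I_supply ≈ 0.939 A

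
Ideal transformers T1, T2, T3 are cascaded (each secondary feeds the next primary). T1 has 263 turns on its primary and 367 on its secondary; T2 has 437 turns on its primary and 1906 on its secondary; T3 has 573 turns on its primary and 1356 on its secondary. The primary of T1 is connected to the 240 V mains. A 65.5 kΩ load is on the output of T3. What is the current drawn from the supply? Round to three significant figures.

Secondary of T1: V = 240.00 × 367/263 = 334.90 V.
Secondary of T2: V = 334.90 × 1906/437 = 1460.7 V.
Secondary of T3: V = 1460.7 × 1356/573 = 3456.8 V.
I_load = 3456.8/65500 = 0.052775 A, so P_out = 3456.8 × 0.052775 = 182.43 W.
All ideal ⇒ P_in = P_out, so I_supply = 182.43/240 = 0.760 A.

I_supply ≈ 0.760 A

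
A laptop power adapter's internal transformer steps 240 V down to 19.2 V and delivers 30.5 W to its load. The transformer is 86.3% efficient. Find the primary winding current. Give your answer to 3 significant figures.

P_in = P_out/η = 30.5/0.863 = 35.342 W.
I_p = P_in/V_p = 35.342/240 = 0.147 A.

I_p ≈ 0.147 A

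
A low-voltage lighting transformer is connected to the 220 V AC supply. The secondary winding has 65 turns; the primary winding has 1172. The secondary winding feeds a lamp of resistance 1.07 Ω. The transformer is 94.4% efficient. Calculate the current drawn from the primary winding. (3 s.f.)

V_s = 220 × 65/1172 = 12.201 V.
I_s = V_s/R = 12.201/1.07 = 11.403 A.
P_out = V_s I_s = 12.201 × 11.403 = 139.13 W.
P_in = P_out/η = 139.13/0.944 = 147.39 W.
I_p = P_in/V_p = 147.39/220 = 0.670 A.

I_p ≈ 0.670 A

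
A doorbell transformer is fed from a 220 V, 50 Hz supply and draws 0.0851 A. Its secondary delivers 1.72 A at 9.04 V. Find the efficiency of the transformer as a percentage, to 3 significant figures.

η ≈ 83.1%

P_in = 220 × 0.0851 = 18.7220 W.
P_out = 9.04 × 1.72 = 15.5488 W.
η = P_out/P_in = 15.5488/18.7220 = 0.831.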